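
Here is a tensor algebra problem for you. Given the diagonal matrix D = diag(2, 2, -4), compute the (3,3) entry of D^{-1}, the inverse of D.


For a diagonal matrix, the inverse has entries (D^{-1})_{ii} = 1/d_{ii}.
The diagonal entries are: d_{11} = 2, d_{22} = 2, d_{33} = -4
We need (D^{-1})_{33} = 1/d_{33} = 1/-4 = -1/4

-1/4


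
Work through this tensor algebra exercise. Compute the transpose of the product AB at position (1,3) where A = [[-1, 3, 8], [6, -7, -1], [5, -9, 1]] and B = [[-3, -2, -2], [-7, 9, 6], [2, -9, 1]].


(AB)^T_{ij} = (AB)_{ji} = sum_k A_{jk} B_{ki}.
For i=1, j=3 we need (AB)_{31}:
A_{31} * B_{11} = 5 * -3 = -15
A_{32} * B_{21} = -9 * -7 = 63
A_{33} * B_{31} = 1 * 2 = 2
Sum = -15 + 63 + 2 = 50

50


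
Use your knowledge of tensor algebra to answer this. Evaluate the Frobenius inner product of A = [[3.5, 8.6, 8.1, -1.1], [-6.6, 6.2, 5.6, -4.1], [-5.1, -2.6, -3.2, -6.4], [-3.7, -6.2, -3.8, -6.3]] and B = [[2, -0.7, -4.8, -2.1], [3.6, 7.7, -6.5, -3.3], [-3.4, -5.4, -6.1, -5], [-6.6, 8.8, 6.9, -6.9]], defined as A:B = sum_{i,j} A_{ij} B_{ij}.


A:B = sum over all i,j of A_{ij} * B_{ij}.
Row 1: 3.5*2=7, 8.6*-0.7=-6.02, 8.1*-4.8=-38.88, -1.1*-2.1=2.31 => row sum = -35.59
Row 2: -6.6*3.6=-23.76, 6.2*7.7=47.74, 5.6*-6.5=-36.4, -4.1*-3.3=13.53 => row sum = 1.11
Row 3: -5.1*-3.4=17.34, -2.6*-5.4=14.04, -3.2*-6.1=19.52, -6.4*-5=32 => row sum = 82.9
Row 4: -3.7*-6.6=24.42, -6.2*8.8=-54.56, -3.8*6.9=-26.22, -6.3*-6.9=43.47 => row sum = -12.89
Total = -35.59 + 1.11 + 82.9 + -12.89 = 35.53

35.53


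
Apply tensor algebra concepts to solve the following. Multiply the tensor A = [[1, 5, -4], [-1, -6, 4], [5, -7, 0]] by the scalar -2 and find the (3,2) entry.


Scalar multiplication: (cA)_{ij} = c * A_{ij}.
c = -2
A_{32} = -7
(cA)_{32} = -2 * -7 = 14

14


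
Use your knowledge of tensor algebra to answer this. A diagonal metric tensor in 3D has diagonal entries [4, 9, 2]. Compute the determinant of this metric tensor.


For a diagonal metric, the determinant is the product of diagonal entries.
Diagonal entries: 4, 9, 2
det(g) = 4 * 9 * 2 = 72

72


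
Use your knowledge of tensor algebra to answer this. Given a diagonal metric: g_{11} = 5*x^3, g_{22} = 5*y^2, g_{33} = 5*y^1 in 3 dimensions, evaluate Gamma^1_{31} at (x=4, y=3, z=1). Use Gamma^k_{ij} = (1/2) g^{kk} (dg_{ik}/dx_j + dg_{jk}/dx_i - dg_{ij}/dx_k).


For a diagonal metric, Gamma^k_{ij} = (1/2) g^{kk} (dg_{ik}/dx_j + dg_{jk}/dx_i - dg_{ij}/dx_k).
The metric is diagonal, so g_{ab} = 0 for a != b.
At the given point: g_{11} = 320, g_{22} = 45, g_{33} = 15
g^{11} = 1/320
dg_{31}/dx_1 = 0 (off-diagonal)
dg_{11}/dx_3 = dg_{11}/dx_3 = 0
dg_{31}/dx_1 = 0 (off-diagonal)
Numerator = 0 + 0 - 0 = 0
Gamma^1_{31} = 0 / (2 * 320) = 0

0


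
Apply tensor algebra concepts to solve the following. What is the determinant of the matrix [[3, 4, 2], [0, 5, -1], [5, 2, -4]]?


Expanding along the first row, det(A) = a11*M_11 - a12*M_12 + a13*M_13, where M_1j is the (1,j) minor.
Minor M_11 = 5*-4 - -1*2 = -18
Minor M_12 = 0*-4 - -1*5 = 5
Minor M_13 = 0*2 - 5*5 = -25
det = 3*(-18) - 4*(5) + 2*(-25)
    = -54 - 20 + -50
    = -124

-124


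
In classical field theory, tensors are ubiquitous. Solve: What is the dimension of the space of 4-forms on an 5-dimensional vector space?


The dimension of the space of p-forms on an n-dimensional space is C(n, p).
n = 5, p = 4
C(5, 4) = 5! / (4! * 1!) = 5

5


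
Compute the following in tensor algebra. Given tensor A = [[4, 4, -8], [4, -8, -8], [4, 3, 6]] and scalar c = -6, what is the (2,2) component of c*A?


Scalar multiplication: (cA)_{ij} = c * A_{ij}.
c = -6
A_{22} = -8
(cA)_{22} = -6 * -8 = 48

48


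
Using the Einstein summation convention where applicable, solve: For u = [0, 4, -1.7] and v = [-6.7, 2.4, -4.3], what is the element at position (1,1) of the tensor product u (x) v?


The outer product entry T_{ij} = u_i * v_j.
We need i=1, j=1.
u_1 = 0, v_1 = -6.7
T_{1,1} = 0 * -6.7 = 0

0


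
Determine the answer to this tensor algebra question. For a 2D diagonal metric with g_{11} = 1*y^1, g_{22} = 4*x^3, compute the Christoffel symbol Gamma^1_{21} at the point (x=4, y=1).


For a diagonal metric, Gamma^k_{ij} = (1/2) g^{kk} (dg_{ik}/dx_j + dg_{jk}/dx_i - dg_{ij}/dx_k).
The metric is diagonal, so g_{ab} = 0 for a != b.
At the given point: g_{11} = 1, g_{22} = 256
g^{11} = 1/1
dg_{21}/dx_1 = 0 (off-diagonal)
dg_{11}/dx_2 = dg_{11}/dx_2 = 1
dg_{21}/dx_1 = 0 (off-diagonal)
Numerator = 0 + 1 - 0 = 1
Gamma^1_{21} = 1 / (2 * 1) = 1/2

1/2


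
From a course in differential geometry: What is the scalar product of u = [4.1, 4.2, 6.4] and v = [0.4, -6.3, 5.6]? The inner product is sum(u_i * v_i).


The inner product u . v = sum of u_i * v_i.
Term-by-term: 4.1 * 0.4, 4.2 * -6.3, 6.4 * 5.6
Products: 1.64, -26.46, 35.84
Sum = 1.64 + -26.46 + 35.84 = 11.02

11.02


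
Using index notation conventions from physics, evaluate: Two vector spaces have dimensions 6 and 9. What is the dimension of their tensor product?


The dimension of a tensor product is the product of dimensions.
dim(V) = 6, dim(W) = 9
dim(V (x) W) = 6 * 9 = 54

54


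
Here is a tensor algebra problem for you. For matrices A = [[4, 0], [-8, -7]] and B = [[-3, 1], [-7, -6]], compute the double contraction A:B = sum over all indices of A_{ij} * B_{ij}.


A:B = sum over all i,j of A_{ij} * B_{ij}.
Row 1: 4*-3=-12, 0*1=0 => row sum = -12
Row 2: -8*-7=56, -7*-6=42 => row sum = 98
Total = -12 + 98 = 86

86


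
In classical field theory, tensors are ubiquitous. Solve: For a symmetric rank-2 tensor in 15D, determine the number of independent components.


A symmetric rank-2 tensor in d dimensions has d(d+1)/2 independent components.
d = 15
d(d+1)/2 = 15 * 16 / 2 = 240 / 2 = 120

120


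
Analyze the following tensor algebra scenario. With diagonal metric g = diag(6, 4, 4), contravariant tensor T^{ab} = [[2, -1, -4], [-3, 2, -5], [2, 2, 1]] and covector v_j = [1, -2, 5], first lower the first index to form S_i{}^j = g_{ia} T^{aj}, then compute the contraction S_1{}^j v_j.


Step 1: lower the first index. For a diagonal metric, g_{ia} T^{aj} = g_{ii} T^{ij} (no sum on i).
g_{11} = 6
S_1{}^1 = 6 * T^{11} = 6 * 2 = 12
S_1{}^2 = 6 * T^{12} = 6 * -1 = -6
S_1{}^3 = 6 * T^{13} = 6 * -4 = -24
Step 2: contract S_1{}^j with v_j.
S_1{}^1 * v_1 = 12 * 1 = 12
S_1{}^2 * v_2 = -6 * -2 = 12
S_1{}^3 * v_3 = -24 * 5 = -120
Result = 12 + 12 + -120 = -96

-96


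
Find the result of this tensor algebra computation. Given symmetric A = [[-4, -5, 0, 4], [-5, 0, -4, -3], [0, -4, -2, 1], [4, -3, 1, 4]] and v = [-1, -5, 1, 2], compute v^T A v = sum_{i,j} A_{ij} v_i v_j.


First compute Av:
(Av)_1 = -4*-1 + -5*-5 + 0*1 + 4*2 = 37
(Av)_2 = -5*-1 + 0*-5 + -4*1 + -3*2 = -5
(Av)_3 = 0*-1 + -4*-5 + -2*1 + 1*2 = 20
(Av)_4 = 4*-1 + -3*-5 + 1*1 + 4*2 = 20
Av = [37, -5, 20, 20]
Then v^T (Av) = -1*37 + -5*-5 + 1*20 + 2*20
= -37 + 25 + 20 + 40 = 48

48


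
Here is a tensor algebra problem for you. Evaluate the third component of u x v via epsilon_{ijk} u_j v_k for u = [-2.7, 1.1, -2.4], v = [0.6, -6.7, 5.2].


(u x v)_3 = sum_{j,k} epsilon_{3jk} u_j v_k. Only permutations of (1,2,3) contribute; the two non-zero terms are:
eps_{312} u_1 v_2 = 1 * -2.7 * -6.7 = 18.09
eps_{321} u_2 v_1 = -1 * 1.1 * 0.6 = -0.66
(u x v)_3 = 17.43

17.43


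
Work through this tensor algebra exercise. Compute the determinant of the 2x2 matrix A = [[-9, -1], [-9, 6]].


For a 2x2 matrix [[a, b], [c, d]], det = a*d - b*c.
a = -9, b = -1, c = -9, d = 6
a*d = -9 * 6 = -54
b*c = -1 * -9 = 9
det = -54 - 9 = -63

-63


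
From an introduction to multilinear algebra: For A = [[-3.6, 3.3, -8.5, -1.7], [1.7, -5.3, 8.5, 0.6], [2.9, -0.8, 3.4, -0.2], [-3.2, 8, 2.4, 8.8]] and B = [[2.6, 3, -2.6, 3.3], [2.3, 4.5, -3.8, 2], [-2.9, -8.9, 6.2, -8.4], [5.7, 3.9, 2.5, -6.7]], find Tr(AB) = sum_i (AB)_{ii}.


Tr(AB) = sum_i (AB)_{ii} where (AB)_{ii} = sum_k A_{ik} B_{ki}.
(AB)_{11} = -3.6*2.6 + 3.3*2.3 + -8.5*-2.9 + -1.7*5.7 = 13.19
(AB)_{22} = 1.7*3 + -5.3*4.5 + 8.5*-8.9 + 0.6*3.9 = -92.06
(AB)_{33} = 2.9*-2.6 + -0.8*-3.8 + 3.4*6.2 + -0.2*2.5 = 16.08
(AB)_{44} = -3.2*3.3 + 8*2 + 2.4*-8.4 + 8.8*-6.7 = -73.68
Tr(AB) = 13.19 + -92.06 + 16.08 + -73.68 = -136.47

-136.47


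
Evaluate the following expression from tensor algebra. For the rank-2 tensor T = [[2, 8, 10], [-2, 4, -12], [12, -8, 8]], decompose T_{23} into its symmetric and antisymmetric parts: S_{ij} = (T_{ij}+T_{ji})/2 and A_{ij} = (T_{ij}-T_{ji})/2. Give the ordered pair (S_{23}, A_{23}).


T_{23} = -12
T_{32} = -8
S_{23} = (-12 + -8)/2 = -20/2 = -10
A_{23} = (-12 - -8)/2 = -4/2 = -2
Check: S + A = -10 + -2 = -12 = T_{23}.

(-10, -2)


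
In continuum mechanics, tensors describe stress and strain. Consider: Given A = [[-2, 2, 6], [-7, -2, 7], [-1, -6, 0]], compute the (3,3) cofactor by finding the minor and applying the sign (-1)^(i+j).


To find cofactor C_{33}, delete row 3 and column 3.
The resulting 2x2 submatrix is: [[-2, 2], [-7, -2]]
Minor M_{33} = -2*-2 - 2*-7
  = 4 - -14 = 18
Sign = (-1)^(3+3) = (-1)^6 = 1
Cofactor C_{33} = 1 * 18 = 18

18


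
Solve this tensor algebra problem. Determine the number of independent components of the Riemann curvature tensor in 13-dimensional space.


The Riemann tensor in d dimensions has d^2(d^2 - 1)/12 independent components.
d = 13, so d^2 = 169
d^2 - 1 = 168
d^2(d^2 - 1) = 169 * 168 = 28392
Divide by 12: 28392 / 12 = 2366

2366


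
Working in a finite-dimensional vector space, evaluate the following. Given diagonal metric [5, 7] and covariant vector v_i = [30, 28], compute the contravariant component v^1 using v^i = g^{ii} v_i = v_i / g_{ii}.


To raise an index with a diagonal metric: v^i = v_i / g_{ii}.
For index 1: v_1 = 30, g_{11} = 5
v^1 = 30 / 5 = 6

6


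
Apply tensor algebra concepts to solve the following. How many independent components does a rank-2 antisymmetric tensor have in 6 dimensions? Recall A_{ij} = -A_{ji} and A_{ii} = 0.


An antisymmetric rank-2 tensor satisfies A_{ij} = -A_{ji}, so diagonal entries are zero.
The independent components are the upper-triangular entries: C(n, 2) = n(n-1)/2.
n = 6
C(6, 2) = 6 * 5 / 2 = 30 / 2 = 15

15


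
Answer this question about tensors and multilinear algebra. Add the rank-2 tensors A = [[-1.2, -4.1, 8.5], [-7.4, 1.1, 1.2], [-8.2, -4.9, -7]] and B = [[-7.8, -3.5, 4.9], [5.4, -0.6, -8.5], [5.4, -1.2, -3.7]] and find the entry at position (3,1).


Tensor addition is component-wise: (A + B)_{ij} = A_{ij} + B_{ij}.
A_{31} = -8.2
B_{31} = 5.4
(A + B)_{31} = -8.2 + 5.4 = -2.8

-2.8


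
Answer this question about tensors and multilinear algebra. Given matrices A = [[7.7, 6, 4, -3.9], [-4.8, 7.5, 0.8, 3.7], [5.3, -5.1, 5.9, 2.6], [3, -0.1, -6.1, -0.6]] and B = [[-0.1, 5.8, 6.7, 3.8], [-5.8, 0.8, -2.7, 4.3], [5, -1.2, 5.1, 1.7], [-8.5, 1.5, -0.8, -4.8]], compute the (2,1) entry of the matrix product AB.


(AB)_{ij} = sum_k A_{ik} B_{kj}.
For i=2, j=1:
A_{21} * B_{11} = -4.8 * -0.1 = 0.48
A_{22} * B_{21} = 7.5 * -5.8 = -43.5
A_{23} * B_{31} = 0.8 * 5 = 4
A_{24} * B_{41} = 3.7 * -8.5 = -31.45
Sum = 0.48 + -43.5 + 4 + -31.45 = -70.47

-70.47


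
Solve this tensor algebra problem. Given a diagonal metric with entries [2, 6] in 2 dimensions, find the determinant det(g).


For a diagonal metric, the determinant is the product of diagonal entries.
Diagonal entries: 2, 6
det(g) = 2 * 6 = 12

12


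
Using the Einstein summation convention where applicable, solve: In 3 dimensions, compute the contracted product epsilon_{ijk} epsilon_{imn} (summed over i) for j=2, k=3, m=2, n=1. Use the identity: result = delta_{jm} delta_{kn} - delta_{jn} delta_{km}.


Using the identity: epsilon_{ijk} epsilon_{imn} = delta_{jm} delta_{kn} - delta_{jn} delta_{km}.
delta_{22} = 1
delta_{31} = 0
delta_{21} = 0
delta_{32} = 0
Result = 1 * 0 - 0 * 0 = 0 - 0 = 0

0


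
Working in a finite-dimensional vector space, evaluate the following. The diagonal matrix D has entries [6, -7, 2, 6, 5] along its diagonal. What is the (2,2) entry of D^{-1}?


For a diagonal matrix, the inverse has entries (D^{-1})_{ii} = 1/d_{ii}.
The diagonal entries are: d_{11} = 6, d_{22} = -7, d_{33} = 2, d_{44} = 6, d_{55} = 5
We need (D^{-1})_{22} = 1/d_{22} = 1/-7 = -1/7

-1/7


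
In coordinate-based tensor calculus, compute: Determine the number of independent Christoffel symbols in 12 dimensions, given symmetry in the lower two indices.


Christoffel symbols Gamma^k_{ij} are symmetric in i,j, so there are d * d(d+1)/2 independent symbols.
d = 12
d(d+1)/2 = 12 * 13 / 2 = 78
Total = 12 * 78 = 936

936


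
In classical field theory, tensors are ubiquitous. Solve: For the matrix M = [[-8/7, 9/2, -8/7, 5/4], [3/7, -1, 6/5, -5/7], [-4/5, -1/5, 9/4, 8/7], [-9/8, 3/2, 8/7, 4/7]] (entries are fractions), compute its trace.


The trace is the sum of diagonal entries.
Diagonal: M[1,1] = -8/7, M[2,2] = -1, M[3,3] = 9/4, M[4,4] = 4/7
Tr(M) = -8/7 + -1 + 9/4 + 4/7
Computing step by step:
After adding M[1,1]: -8/7
After adding M[2,2]: -15/7
After adding M[3,3]: 3/28
After adding M[4,4]: 19/28
Tr(M) = 19/28

19/28


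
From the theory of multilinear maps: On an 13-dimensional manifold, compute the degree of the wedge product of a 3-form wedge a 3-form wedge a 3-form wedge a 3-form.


The degree of a wedge product is the sum of the degrees of the individual forms.
Degrees: 3, 3, 3, 3
Total degree = 3 + 3 + 3 + 3 = 12

12


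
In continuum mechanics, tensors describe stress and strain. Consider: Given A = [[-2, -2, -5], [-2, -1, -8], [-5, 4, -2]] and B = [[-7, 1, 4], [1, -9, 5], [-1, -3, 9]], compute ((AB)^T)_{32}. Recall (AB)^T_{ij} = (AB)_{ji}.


(AB)^T_{ij} = (AB)_{ji} = sum_k A_{jk} B_{ki}.
For i=3, j=2 we need (AB)_{23}:
A_{21} * B_{13} = -2 * 4 = -8
A_{22} * B_{23} = -1 * 5 = -5
A_{23} * B_{33} = -8 * 9 = -72
Sum = -8 + -5 + -72 = -85

-85


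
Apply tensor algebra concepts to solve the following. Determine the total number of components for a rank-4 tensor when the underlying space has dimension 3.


The number of components of a rank-r tensor in d dimensions is d^r.
Here d = 3 and r = 4.
3^4 = 81

81


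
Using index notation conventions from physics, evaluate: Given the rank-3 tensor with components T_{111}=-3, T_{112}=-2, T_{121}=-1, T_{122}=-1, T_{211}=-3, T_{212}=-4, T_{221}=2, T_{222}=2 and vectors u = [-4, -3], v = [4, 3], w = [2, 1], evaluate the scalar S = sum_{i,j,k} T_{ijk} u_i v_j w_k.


S = sum over i,j,k of T_{ijk} u_i v_j w_k. Expanding all 8 terms:
T_{111}*u_1*v_1*w_1 = -3*-4*4*2 = 96  (running total: 96)
T_{112}*u_1*v_1*w_2 = -2*-4*4*1 = 32  (running total: 128)
T_{121}*u_1*v_2*w_1 = -1*-4*3*2 = 24  (running total: 152)
T_{122}*u_1*v_2*w_2 = -1*-4*3*1 = 12  (running total: 164)
T_{211}*u_2*v_1*w_1 = -3*-3*4*2 = 72  (running total: 236)
T_{212}*u_2*v_1*w_2 = -4*-3*4*1 = 48  (running total: 284)
T_{221}*u_2*v_2*w_1 = 2*-3*3*2 = -36  (running total: 248)
T_{222}*u_2*v_2*w_2 = 2*-3*3*1 = -18  (running total: 230)
S = 230

230


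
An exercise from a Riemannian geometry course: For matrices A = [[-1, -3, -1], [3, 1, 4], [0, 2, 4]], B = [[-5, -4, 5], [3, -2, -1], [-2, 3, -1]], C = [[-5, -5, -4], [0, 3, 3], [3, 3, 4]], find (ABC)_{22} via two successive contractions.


(ABC)_{22} = sum_m (AB)_{2m} C_{m2}. First compute row 2 of AB.
(AB)_{21} = 3*-5 + 1*3 + 4*-2 = -20
(AB)_{22} = 3*-4 + 1*-2 + 4*3 = -2
(AB)_{23} = 3*5 + 1*-1 + 4*-1 = 10
Now contract with column 2 of C:
(AB)_{21} * C_{12} = -20 * -5 = 100
(AB)_{22} * C_{22} = -2 * 3 = -6
(AB)_{23} * C_{32} = 10 * 3 = 30
(ABC)_{22} = 100 + -6 + 30 = 124

124


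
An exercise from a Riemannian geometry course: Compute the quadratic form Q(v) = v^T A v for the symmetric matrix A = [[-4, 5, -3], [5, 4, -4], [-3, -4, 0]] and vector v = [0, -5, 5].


First compute Av:
(Av)_1 = -4*0 + 5*-5 + -3*5 = -40
(Av)_2 = 5*0 + 4*-5 + -4*5 = -40
(Av)_3 = -3*0 + -4*-5 + 0*5 = 20
Av = [-40, -40, 20]
Then v^T (Av) = 0*-40 + -5*-40 + 5*20
= 0 + 200 + 100 = 300

300


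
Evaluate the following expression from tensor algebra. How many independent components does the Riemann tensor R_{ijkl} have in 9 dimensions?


The Riemann tensor in d dimensions has d^2(d^2 - 1)/12 independent components.
d = 9, so d^2 = 81
d^2 - 1 = 80
d^2(d^2 - 1) = 81 * 80 = 6480
Divide by 12: 6480 / 12 = 540

540


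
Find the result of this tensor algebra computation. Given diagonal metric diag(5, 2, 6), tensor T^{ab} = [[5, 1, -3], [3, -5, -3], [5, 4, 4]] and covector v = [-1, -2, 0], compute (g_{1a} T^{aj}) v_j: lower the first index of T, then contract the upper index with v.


Step 1: lower the first index. For a diagonal metric, g_{ia} T^{aj} = g_{ii} T^{ij} (no sum on i).
g_{11} = 5
S_1{}^1 = 5 * T^{11} = 5 * 5 = 25
S_1{}^2 = 5 * T^{12} = 5 * 1 = 5
S_1{}^3 = 5 * T^{13} = 5 * -3 = -15
Step 2: contract S_1{}^j with v_j.
S_1{}^1 * v_1 = 25 * -1 = -25
S_1{}^2 * v_2 = 5 * -2 = -10
S_1{}^3 * v_3 = -15 * 0 = 0
Result = -25 + -10 + 0 = -35

-35


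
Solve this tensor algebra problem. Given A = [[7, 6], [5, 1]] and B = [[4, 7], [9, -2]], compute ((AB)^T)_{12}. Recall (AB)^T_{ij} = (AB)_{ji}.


(AB)^T_{ij} = (AB)_{ji} = sum_k A_{jk} B_{ki}.
For i=1, j=2 we need (AB)_{21}:
A_{21} * B_{11} = 5 * 4 = 20
A_{22} * B_{21} = 1 * 9 = 9
Sum = 20 + 9 = 29

29


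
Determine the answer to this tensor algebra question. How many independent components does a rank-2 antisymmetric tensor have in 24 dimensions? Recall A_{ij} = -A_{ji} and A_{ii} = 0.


An antisymmetric rank-2 tensor satisfies A_{ij} = -A_{ji}, so diagonal entries are zero.
The independent components are the upper-triangular entries: C(n, 2) = n(n-1)/2.
n = 24
C(24, 2) = 24 * 23 / 2 = 552 / 2 = 276

276


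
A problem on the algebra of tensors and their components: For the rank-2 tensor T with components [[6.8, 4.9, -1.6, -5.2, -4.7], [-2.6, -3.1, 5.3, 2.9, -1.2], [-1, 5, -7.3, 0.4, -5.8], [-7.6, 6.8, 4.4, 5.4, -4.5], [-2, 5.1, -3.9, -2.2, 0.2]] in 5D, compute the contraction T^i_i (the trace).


The contraction (trace) of a rank-2 tensor is the sum of its diagonal elements.
Diagonal entries: A[1,1] = 6.8, A[2,2] = -3.1, A[3,3] = -7.3, A[4,4] = 5.4, A[5,5] = 0.2
Tr(A) = 6.8 + -3.1 + -7.3 + 5.4 + 0.2 = 2

2


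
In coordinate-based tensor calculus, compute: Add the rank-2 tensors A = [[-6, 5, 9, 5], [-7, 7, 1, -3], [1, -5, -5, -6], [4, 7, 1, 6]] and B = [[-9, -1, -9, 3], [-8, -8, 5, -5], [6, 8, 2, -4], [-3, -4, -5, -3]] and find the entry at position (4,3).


Tensor addition is component-wise: (A + B)_{ij} = A_{ij} + B_{ij}.
A_{43} = 1
B_{43} = -5
(A + B)_{43} = 1 + -5 = -4

-4


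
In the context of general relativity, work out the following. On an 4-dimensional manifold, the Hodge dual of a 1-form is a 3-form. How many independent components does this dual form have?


The Hodge dual of a p-form on an n-dimensional manifold is an (n-p)-form.
n = 4, p = 1, so dual degree = 4 - 1 = 3
The number of components is C(n, n-p) = C(4, 3) = 4

4


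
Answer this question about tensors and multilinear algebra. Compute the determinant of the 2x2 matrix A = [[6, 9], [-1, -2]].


For a 2x2 matrix [[a, b], [c, d]], det = a*d - b*c.
a = 6, b = 9, c = -1, d = -2
a*d = 6 * -2 = -12
b*c = 9 * -1 = -9
det = -12 - -9 = -3

-3


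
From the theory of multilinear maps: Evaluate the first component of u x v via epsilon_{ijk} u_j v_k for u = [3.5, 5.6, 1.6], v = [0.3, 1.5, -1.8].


(u x v)_1 = sum_{j,k} epsilon_{1jk} u_j v_k. Only permutations of (1,2,3) contribute; the two non-zero terms are:
eps_{123} u_2 v_3 = 1 * 5.6 * -1.8 = -10.08
eps_{132} u_3 v_2 = -1 * 1.6 * 1.5 = -2.4
(u x v)_1 = -12.48

-12.48


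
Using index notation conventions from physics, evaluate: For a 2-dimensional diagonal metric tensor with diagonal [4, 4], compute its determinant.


For a diagonal metric, the determinant is the product of diagonal entries.
Diagonal entries: 4, 4
det(g) = 4 * 4 = 16

16


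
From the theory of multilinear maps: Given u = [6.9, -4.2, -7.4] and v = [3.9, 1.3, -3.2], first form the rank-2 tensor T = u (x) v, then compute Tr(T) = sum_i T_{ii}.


The outer product gives T_{ij} = u_i v_j.
The trace (contraction) is Tr(T) = sum_i T_{ii} = sum_i u_i v_i.
Diagonal entries:
T_{11} = u_1 * v_1 = 6.9 * 3.9 = 26.91
T_{22} = u_2 * v_2 = -4.2 * 1.3 = -5.46
T_{33} = u_3 * v_3 = -7.4 * -3.2 = 23.68
Tr(T) = 26.91 + -5.46 + 23.68 = 45.13

45.13


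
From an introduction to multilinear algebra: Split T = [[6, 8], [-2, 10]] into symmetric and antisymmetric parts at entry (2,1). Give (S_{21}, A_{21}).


T_{21} = -2
T_{12} = 8
S_{21} = (-2 + 8)/2 = 6/2 = 3
A_{21} = (-2 - 8)/2 = -10/2 = -5
Check: S + A = 3 + -5 = -2 = T_{21}.

(3, -5)


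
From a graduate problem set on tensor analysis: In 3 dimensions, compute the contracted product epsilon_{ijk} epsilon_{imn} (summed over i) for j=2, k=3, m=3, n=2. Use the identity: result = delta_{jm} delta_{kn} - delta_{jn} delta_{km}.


Using the identity: epsilon_{ijk} epsilon_{imn} = delta_{jm} delta_{kn} - delta_{jn} delta_{km}.
delta_{23} = 0
delta_{32} = 0
delta_{22} = 1
delta_{33} = 1
Result = 0 * 0 - 1 * 1 = 0 - 1 = -1

-1


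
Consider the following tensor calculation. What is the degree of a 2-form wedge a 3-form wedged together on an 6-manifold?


The degree of a wedge product is the sum of the degrees of the individual forms.
Degrees: 2, 3
Total degree = 2 + 3 = 5

5


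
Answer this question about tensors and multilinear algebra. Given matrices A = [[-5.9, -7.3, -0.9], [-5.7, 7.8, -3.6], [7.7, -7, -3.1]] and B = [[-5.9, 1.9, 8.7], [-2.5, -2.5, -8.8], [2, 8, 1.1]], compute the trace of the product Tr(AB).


Tr(AB) = sum_i (AB)_{ii} where (AB)_{ii} = sum_k A_{ik} B_{ki}.
(AB)_{11} = -5.9*-5.9 + -7.3*-2.5 + -0.9*2 = 51.26
(AB)_{22} = -5.7*1.9 + 7.8*-2.5 + -3.6*8 = -59.13
(AB)_{33} = 7.7*8.7 + -7*-8.8 + -3.1*1.1 = 125.18
Tr(AB) = 51.26 + -59.13 + 125.18 = 117.31

117.31


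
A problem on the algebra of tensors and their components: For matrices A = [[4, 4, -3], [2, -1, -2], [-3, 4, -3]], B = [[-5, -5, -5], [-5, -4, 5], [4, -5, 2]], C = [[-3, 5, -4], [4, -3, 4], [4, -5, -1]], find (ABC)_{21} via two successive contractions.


(ABC)_{21} = sum_m (AB)_{2m} C_{m1}. First compute row 2 of AB.
(AB)_{21} = 2*-5 + -1*-5 + -2*4 = -13
(AB)_{22} = 2*-5 + -1*-4 + -2*-5 = 4
(AB)_{23} = 2*-5 + -1*5 + -2*2 = -19
Now contract with column 1 of C:
(AB)_{21} * C_{11} = -13 * -3 = 39
(AB)_{22} * C_{21} = 4 * 4 = 16
(AB)_{23} * C_{31} = -19 * 4 = -76
(ABC)_{21} = 39 + 16 + -76 = -21

-21


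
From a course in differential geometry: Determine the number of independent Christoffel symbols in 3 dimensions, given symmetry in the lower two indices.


Christoffel symbols Gamma^k_{ij} are symmetric in i,j, so there are d * d(d+1)/2 independent symbols.
d = 3
d(d+1)/2 = 3 * 4 / 2 = 6
Total = 3 * 6 = 18

18


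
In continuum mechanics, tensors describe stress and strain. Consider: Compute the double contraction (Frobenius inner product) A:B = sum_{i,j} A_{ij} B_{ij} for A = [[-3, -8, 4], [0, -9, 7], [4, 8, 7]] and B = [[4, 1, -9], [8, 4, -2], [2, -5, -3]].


A:B = sum over all i,j of A_{ij} * B_{ij}.
Row 1: -3*4=-12, -8*1=-8, 4*-9=-36 => row sum = -56
Row 2: 0*8=0, -9*4=-36, 7*-2=-14 => row sum = -50
Row 3: 4*2=8, 8*-5=-40, 7*-3=-21 => row sum = -53
Total = -56 + -50 + -53 = -159

-159


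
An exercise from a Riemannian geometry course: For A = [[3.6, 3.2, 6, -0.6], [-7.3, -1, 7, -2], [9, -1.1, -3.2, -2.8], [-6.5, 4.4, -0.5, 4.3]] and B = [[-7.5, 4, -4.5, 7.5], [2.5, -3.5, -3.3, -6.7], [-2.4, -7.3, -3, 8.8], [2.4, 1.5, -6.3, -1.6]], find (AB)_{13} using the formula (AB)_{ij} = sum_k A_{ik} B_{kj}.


(AB)_{ij} = sum_k A_{ik} B_{kj}.
For i=1, j=3:
A_{11} * B_{13} = 3.6 * -4.5 = -16.2
A_{12} * B_{23} = 3.2 * -3.3 = -10.56
A_{13} * B_{33} = 6 * -3 = -18
A_{14} * B_{43} = -0.6 * -6.3 = 3.78
Sum = -16.2 + -10.56 + -18 + 3.78 = -40.98

-40.98


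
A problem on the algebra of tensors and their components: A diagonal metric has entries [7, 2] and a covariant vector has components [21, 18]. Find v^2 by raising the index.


To raise an index with a diagonal metric: v^i = v_i / g_{ii}.
For index 2: v_2 = 18, g_{22} = 2
v^2 = 18 / 2 = 9

9


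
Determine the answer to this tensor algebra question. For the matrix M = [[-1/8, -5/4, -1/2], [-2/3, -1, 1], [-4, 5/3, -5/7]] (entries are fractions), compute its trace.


The trace is the sum of diagonal entries.
Diagonal: M[1,1] = -1/8, M[2,2] = -1, M[3,3] = -5/7
Tr(M) = -1/8 + -1 + -5/7
Computing step by step:
After adding M[1,1]: -1/8
After adding M[2,2]: -9/8
After adding M[3,3]: -103/56
Tr(M) = -103/56

-103/56


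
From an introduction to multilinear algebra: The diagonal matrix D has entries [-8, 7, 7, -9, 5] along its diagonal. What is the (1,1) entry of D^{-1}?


For a diagonal matrix, the inverse has entries (D^{-1})_{ii} = 1/d_{ii}.
The diagonal entries are: d_{11} = -8, d_{22} = 7, d_{33} = 7, d_{44} = -9, d_{55} = 5
We need (D^{-1})_{11} = 1/d_{11} = 1/-8 = -1/8

-1/8


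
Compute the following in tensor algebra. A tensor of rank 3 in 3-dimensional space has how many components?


The number of components of a rank-r tensor in d dimensions is d^r.
Here d = 3 and r = 3.
3^3 = 27

27


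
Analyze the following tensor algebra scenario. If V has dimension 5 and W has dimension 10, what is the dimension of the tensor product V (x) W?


The dimension of a tensor product is the product of dimensions.
dim(V) = 5, dim(W) = 10
dim(V (x) W) = 5 * 10 = 50

50


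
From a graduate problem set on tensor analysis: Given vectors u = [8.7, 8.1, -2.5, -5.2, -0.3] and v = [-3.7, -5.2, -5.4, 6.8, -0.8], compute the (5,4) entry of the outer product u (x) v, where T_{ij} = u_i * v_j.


The outer product entry T_{ij} = u_i * v_j.
We need i=5, j=4.
u_5 = -0.3, v_4 = 6.8
T_{5,4} = -0.3 * 6.8 = -2.04

-2.04


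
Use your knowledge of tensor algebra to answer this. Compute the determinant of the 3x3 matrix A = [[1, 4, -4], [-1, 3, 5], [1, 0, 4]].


Expanding along the first row, det(A) = a11*M_11 - a12*M_12 + a13*M_13, where M_1j is the (1,j) minor.
Minor M_11 = 3*4 - 5*0 = 12
Minor M_12 = -1*4 - 5*1 = -9
Minor M_13 = -1*0 - 3*1 = -3
det = 1*(12) - 4*(-9) + -4*(-3)
    = 12 - -36 + 12
    = 60

60


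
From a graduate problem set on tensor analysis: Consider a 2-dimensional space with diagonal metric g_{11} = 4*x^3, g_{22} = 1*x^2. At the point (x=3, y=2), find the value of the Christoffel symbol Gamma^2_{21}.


For a diagonal metric, Gamma^k_{ij} = (1/2) g^{kk} (dg_{ik}/dx_j + dg_{jk}/dx_i - dg_{ij}/dx_k).
The metric is diagonal, so g_{ab} = 0 for a != b.
At the given point: g_{11} = 108, g_{22} = 9
g^{22} = 1/9
dg_{22}/dx_1 = dg_{22}/dx_1 = 6
dg_{12}/dx_2 = 0 (off-diagonal)
dg_{21}/dx_2 = 0 (off-diagonal)
Numerator = 6 + 0 - 0 = 6
Gamma^2_{21} = 6 / (2 * 9) = 1/3

1/3


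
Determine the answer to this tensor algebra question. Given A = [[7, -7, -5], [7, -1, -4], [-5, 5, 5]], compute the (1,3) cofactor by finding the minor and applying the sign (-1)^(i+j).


To find cofactor C_{13}, delete row 1 and column 3.
The resulting 2x2 submatrix is: [[7, -1], [-5, 5]]
Minor M_{13} = 7*5 - -1*-5
  = 35 - 5 = 30
Sign = (-1)^(1+3) = (-1)^4 = 1
Cofactor C_{13} = 1 * 30 = 30

30


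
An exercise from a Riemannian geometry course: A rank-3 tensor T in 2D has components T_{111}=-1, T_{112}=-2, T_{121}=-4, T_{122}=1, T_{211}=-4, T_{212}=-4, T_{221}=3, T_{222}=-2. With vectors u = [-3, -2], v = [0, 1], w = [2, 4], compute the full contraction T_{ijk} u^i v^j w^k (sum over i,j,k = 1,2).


S = sum over i,j,k of T_{ijk} u_i v_j w_k. Expanding all 8 terms:
T_{111}*u_1*v_1*w_1 = -1*-3*0*2 = 0  (running total: 0)
T_{112}*u_1*v_1*w_2 = -2*-3*0*4 = 0  (running total: 0)
T_{121}*u_1*v_2*w_1 = -4*-3*1*2 = 24  (running total: 24)
T_{122}*u_1*v_2*w_2 = 1*-3*1*4 = -12  (running total: 12)
T_{211}*u_2*v_1*w_1 = -4*-2*0*2 = 0  (running total: 12)
T_{212}*u_2*v_1*w_2 = -4*-2*0*4 = 0  (running total: 12)
T_{221}*u_2*v_2*w_1 = 3*-2*1*2 = -12  (running total: 0)
T_{222}*u_2*v_2*w_2 = -2*-2*1*4 = 16  (running total: 16)
S = 16

16


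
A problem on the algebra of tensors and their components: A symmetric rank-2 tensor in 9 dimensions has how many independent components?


A symmetric rank-2 tensor in d dimensions has d(d+1)/2 independent components.
d = 9
d(d+1)/2 = 9 * 10 / 2 = 90 / 2 = 45

45


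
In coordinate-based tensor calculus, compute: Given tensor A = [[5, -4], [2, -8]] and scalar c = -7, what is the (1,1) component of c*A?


Scalar multiplication: (cA)_{ij} = c * A_{ij}.
c = -7
A_{11} = 5
(cA)_{11} = -7 * 5 = -35

-35


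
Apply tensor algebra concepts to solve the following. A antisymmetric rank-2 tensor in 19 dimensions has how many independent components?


A antisymmetric rank-2 tensor in d dimensions has d(d-1)/2 independent components.
d = 19
d(d-1)/2 = 19 * 18 / 2 = 342 / 2 = 171

171


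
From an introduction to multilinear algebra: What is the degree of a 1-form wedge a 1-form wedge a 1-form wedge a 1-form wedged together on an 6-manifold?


The degree of a wedge product is the sum of the degrees of the individual forms.
Degrees: 1, 1, 1, 1
Total degree = 1 + 1 + 1 + 1 = 4

4


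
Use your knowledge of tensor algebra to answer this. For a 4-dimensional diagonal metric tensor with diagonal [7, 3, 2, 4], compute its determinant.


For a diagonal metric, the determinant is the product of diagonal entries.
Diagonal entries: 7, 3, 2, 4
det(g) = 7 * 3 * 2 * 4 = 168

168


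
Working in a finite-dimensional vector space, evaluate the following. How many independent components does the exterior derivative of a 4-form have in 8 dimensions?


The exterior derivative of a p-form is a (p+1)-form.
Its number of independent components is C(n, p+1).
n = 8, p+1 = 5
C(8, 5) = 56

56


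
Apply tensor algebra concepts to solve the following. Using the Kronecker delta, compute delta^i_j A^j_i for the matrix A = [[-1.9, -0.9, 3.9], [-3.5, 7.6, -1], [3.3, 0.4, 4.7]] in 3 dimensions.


The contraction (trace) of a rank-2 tensor is the sum of its diagonal elements.
Diagonal entries: A[1,1] = -1.9, A[2,2] = 7.6, A[3,3] = 4.7
Tr(A) = -1.9 + 7.6 + 4.7 = 10.4

10.4


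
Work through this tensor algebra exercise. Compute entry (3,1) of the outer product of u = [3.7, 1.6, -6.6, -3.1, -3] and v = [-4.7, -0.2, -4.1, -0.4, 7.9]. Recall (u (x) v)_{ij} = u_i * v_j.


The outer product entry T_{ij} = u_i * v_j.
We need i=3, j=1.
u_3 = -6.6, v_1 = -4.7
T_{3,1} = -6.6 * -4.7 = 31.02

31.02


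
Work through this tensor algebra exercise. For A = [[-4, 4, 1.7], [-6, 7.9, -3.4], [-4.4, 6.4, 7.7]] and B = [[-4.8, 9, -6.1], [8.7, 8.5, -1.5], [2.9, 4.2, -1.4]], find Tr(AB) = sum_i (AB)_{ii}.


Tr(AB) = sum_i (AB)_{ii} where (AB)_{ii} = sum_k A_{ik} B_{ki}.
(AB)_{11} = -4*-4.8 + 4*8.7 + 1.7*2.9 = 58.93
(AB)_{22} = -6*9 + 7.9*8.5 + -3.4*4.2 = -1.13
(AB)_{33} = -4.4*-6.1 + 6.4*-1.5 + 7.7*-1.4 = 6.46
Tr(AB) = 58.93 + -1.13 + 6.46 = 64.26

64.26


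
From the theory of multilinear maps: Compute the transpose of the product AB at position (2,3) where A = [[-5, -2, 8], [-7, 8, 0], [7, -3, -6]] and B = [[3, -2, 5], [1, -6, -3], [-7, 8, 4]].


(AB)^T_{ij} = (AB)_{ji} = sum_k A_{jk} B_{ki}.
For i=2, j=3 we need (AB)_{32}:
A_{31} * B_{12} = 7 * -2 = -14
A_{32} * B_{22} = -3 * -6 = 18
A_{33} * B_{32} = -6 * 8 = -48
Sum = -14 + 18 + -48 = -44

-44


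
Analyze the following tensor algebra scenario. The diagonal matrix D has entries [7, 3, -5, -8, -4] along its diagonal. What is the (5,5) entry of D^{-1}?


For a diagonal matrix, the inverse has entries (D^{-1})_{ii} = 1/d_{ii}.
The diagonal entries are: d_{11} = 7, d_{22} = 3, d_{33} = -5, d_{44} = -8, d_{55} = -4
We need (D^{-1})_{55} = 1/d_{55} = 1/-4 = -1/4

-1/4


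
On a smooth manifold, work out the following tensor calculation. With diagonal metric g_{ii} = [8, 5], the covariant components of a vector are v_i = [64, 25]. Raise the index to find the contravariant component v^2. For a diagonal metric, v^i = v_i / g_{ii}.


To raise an index with a diagonal metric: v^i = v_i / g_{ii}.
For index 2: v_2 = 25, g_{22} = 5
v^2 = 25 / 5 = 5

5


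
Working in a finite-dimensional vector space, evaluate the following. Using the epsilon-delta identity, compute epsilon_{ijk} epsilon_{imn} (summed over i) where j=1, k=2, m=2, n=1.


Using the identity: epsilon_{ijk} epsilon_{imn} = delta_{jm} delta_{kn} - delta_{jn} delta_{km}.
delta_{12} = 0
delta_{21} = 0
delta_{11} = 1
delta_{22} = 1
Result = 0 * 0 - 1 * 1 = 0 - 1 = -1

-1


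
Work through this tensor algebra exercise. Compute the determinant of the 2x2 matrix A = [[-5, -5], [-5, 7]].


For a 2x2 matrix [[a, b], [c, d]], det = a*d - b*c.
a = -5, b = -5, c = -5, d = 7
a*d = -5 * 7 = -35
b*c = -5 * -5 = 25
det = -35 - 25 = -60

-60


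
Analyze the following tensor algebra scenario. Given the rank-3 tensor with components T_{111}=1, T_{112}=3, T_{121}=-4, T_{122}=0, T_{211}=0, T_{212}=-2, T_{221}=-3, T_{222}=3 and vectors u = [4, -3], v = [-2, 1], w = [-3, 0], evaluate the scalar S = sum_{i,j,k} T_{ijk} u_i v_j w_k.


S = sum over i,j,k of T_{ijk} u_i v_j w_k. Expanding all 8 terms:
T_{111}*u_1*v_1*w_1 = 1*4*-2*-3 = 24  (running total: 24)
T_{112}*u_1*v_1*w_2 = 3*4*-2*0 = 0  (running total: 24)
T_{121}*u_1*v_2*w_1 = -4*4*1*-3 = 48  (running total: 72)
T_{122}*u_1*v_2*w_2 = 0*4*1*0 = 0  (running total: 72)
T_{211}*u_2*v_1*w_1 = 0*-3*-2*-3 = 0  (running total: 72)
T_{212}*u_2*v_1*w_2 = -2*-3*-2*0 = 0  (running total: 72)
T_{221}*u_2*v_2*w_1 = -3*-3*1*-3 = -27  (running total: 45)
T_{222}*u_2*v_2*w_2 = 3*-3*1*0 = 0  (running total: 45)
S = 45

45


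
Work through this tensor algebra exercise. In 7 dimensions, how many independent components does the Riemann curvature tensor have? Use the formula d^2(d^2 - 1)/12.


The Riemann tensor in d dimensions has d^2(d^2 - 1)/12 independent components.
d = 7, so d^2 = 49
d^2 - 1 = 48
d^2(d^2 - 1) = 49 * 48 = 2352
Divide by 12: 2352 / 12 = 196

196


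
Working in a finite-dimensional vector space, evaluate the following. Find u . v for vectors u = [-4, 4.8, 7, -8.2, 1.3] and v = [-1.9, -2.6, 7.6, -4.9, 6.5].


The inner product u . v = sum of u_i * v_i.
Term-by-term: -4 * -1.9, 4.8 * -2.6, 7 * 7.6, -8.2 * -4.9, 1.3 * 6.5
Products: 7.6, -12.48, 53.2, 40.18, 8.45
Sum = 7.6 + -12.48 + 53.2 + 40.18 + 8.45 = 96.95

96.95


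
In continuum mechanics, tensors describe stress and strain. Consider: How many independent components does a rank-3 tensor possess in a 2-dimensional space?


The number of components of a rank-r tensor in d dimensions is d^r.
Here d = 2 and r = 3.
2^3 = 8

8


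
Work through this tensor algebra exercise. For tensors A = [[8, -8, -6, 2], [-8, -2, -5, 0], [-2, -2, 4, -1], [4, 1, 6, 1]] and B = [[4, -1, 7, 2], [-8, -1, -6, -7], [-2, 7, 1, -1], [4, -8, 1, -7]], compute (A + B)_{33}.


Tensor addition is component-wise: (A + B)_{ij} = A_{ij} + B_{ij}.
A_{33} = 4
B_{33} = 1
(A + B)_{33} = 4 + 1 = 5

5


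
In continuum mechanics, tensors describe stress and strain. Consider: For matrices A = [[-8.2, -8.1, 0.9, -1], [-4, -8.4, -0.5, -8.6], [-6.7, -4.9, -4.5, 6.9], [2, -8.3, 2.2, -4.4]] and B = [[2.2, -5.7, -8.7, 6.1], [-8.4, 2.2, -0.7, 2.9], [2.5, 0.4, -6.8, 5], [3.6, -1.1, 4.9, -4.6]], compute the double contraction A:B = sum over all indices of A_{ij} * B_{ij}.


A:B = sum over all i,j of A_{ij} * B_{ij}.
Row 1: -8.2*2.2=-18.04, -8.1*-5.7=46.17, 0.9*-8.7=-7.83, -1*6.1=-6.1 => row sum = 14.2
Row 2: -4*-8.4=33.6, -8.4*2.2=-18.48, -0.5*-0.7=0.35, -8.6*2.9=-24.94 => row sum = -9.47
Row 3: -6.7*2.5=-16.75, -4.9*0.4=-1.96, -4.5*-6.8=30.6, 6.9*5=34.5 => row sum = 46.39
Row 4: 2*3.6=7.2, -8.3*-1.1=9.13, 2.2*4.9=10.78, -4.4*-4.6=20.24 => row sum = 47.35
Total = 14.2 + -9.47 + 46.39 + 47.35 = 98.47

98.47


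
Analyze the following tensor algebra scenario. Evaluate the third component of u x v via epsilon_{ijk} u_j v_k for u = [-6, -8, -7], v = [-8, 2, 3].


(u x v)_3 = sum_{j,k} epsilon_{3jk} u_j v_k. Only permutations of (1,2,3) contribute; the two non-zero terms are:
eps_{312} u_1 v_2 = 1 * -6 * 2 = -12
eps_{321} u_2 v_1 = -1 * -8 * -8 = -64
(u x v)_3 = -76

-76


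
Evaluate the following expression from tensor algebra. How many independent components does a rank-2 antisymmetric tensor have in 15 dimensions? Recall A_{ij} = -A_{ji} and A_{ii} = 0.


An antisymmetric rank-2 tensor satisfies A_{ij} = -A_{ji}, so diagonal entries are zero.
The independent components are the upper-triangular entries: C(n, 2) = n(n-1)/2.
n = 15
C(15, 2) = 15 * 14 / 2 = 210 / 2 = 105

105


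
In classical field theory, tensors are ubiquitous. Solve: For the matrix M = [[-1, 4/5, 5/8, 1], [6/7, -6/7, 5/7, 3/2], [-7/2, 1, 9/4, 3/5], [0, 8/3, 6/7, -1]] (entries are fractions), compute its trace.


The trace is the sum of diagonal entries.
Diagonal: M[1,1] = -1, M[2,2] = -6/7, M[3,3] = 9/4, M[4,4] = -1
Tr(M) = -1 + -6/7 + 9/4 + -1
Computing step by step:
After adding M[1,1]: -1
After adding M[2,2]: -13/7
After adding M[3,3]: 11/28
After adding M[4,4]: -17/28
Tr(M) = -17/28

-17/28


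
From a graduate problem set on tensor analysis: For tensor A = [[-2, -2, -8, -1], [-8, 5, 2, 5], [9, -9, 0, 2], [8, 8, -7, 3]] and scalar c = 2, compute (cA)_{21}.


Scalar multiplication: (cA)_{ij} = c * A_{ij}.
c = 2
A_{21} = -8
(cA)_{21} = 2 * -8 = -16

-16


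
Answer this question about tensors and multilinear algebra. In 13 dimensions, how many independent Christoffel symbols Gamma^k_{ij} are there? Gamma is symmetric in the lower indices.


Christoffel symbols Gamma^k_{ij} are symmetric in i,j, so there are d * d(d+1)/2 independent symbols.
d = 13
d(d+1)/2 = 13 * 14 / 2 = 91
Total = 13 * 91 = 1183

1183


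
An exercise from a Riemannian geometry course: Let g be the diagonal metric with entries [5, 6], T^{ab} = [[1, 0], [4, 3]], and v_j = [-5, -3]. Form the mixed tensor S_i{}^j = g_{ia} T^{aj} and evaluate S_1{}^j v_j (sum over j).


Step 1: lower the first index. For a diagonal metric, g_{ia} T^{aj} = g_{ii} T^{ij} (no sum on i).
g_{11} = 5
S_1{}^1 = 5 * T^{11} = 5 * 1 = 5
S_1{}^2 = 5 * T^{12} = 5 * 0 = 0
Step 2: contract S_1{}^j with v_j.
S_1{}^1 * v_1 = 5 * -5 = -25
S_1{}^2 * v_2 = 0 * -3 = 0
Result = -25 + 0 = -25

-25


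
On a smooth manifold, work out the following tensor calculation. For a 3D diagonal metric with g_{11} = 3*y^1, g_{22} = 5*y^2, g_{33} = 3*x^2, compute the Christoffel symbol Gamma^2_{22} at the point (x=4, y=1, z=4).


For a diagonal metric, Gamma^k_{ij} = (1/2) g^{kk} (dg_{ik}/dx_j + dg_{jk}/dx_i - dg_{ij}/dx_k).
The metric is diagonal, so g_{ab} = 0 for a != b.
At the given point: g_{11} = 3, g_{22} = 5, g_{33} = 48
g^{22} = 1/5
dg_{22}/dx_2 = dg_{22}/dx_2 = 10
dg_{22}/dx_2 = dg_{22}/dx_2 = 10
dg_{22}/dx_2 = dg_{22}/dx_2 = 10
Numerator = 10 + 10 - 10 = 10
Gamma^2_{22} = 10 / (2 * 5) = 1

1


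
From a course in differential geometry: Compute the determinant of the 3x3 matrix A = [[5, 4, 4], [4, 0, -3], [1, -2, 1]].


Expanding along the first row, det(A) = a11*M_11 - a12*M_12 + a13*M_13, where M_1j is the (1,j) minor.
Minor M_11 = 0*1 - -3*-2 = -6
Minor M_12 = 4*1 - -3*1 = 7
Minor M_13 = 4*-2 - 0*1 = -8
det = 5*(-6) - 4*(7) + 4*(-8)
    = -30 - 28 + -32
    = -90

-90


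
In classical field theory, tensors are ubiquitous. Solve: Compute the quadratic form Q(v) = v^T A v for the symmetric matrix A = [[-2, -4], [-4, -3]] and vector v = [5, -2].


First compute Av:
(Av)_1 = -2*5 + -4*-2 = -2
(Av)_2 = -4*5 + -3*-2 = -14
Av = [-2, -14]
Then v^T (Av) = 5*-2 + -2*-14
= -10 + 28 = 18

18


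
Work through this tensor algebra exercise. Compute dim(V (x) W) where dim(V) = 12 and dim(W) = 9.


The dimension of a tensor product is the product of dimensions.
dim(V) = 12, dim(W) = 9
dim(V (x) W) = 12 * 9 = 108

108


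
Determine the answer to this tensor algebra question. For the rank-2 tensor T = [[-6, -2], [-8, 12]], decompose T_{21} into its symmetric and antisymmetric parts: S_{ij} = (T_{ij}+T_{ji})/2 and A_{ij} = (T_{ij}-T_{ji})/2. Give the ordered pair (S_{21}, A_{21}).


T_{21} = -8
T_{12} = -2
S_{21} = (-8 + -2)/2 = -10/2 = -5
A_{21} = (-8 - -2)/2 = -6/2 = -3
Check: S + A = -5 + -3 = -8 = T_{21}.

(-5, -3)
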